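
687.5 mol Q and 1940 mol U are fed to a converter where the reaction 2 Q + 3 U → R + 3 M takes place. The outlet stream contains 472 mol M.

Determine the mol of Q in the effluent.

For M: n = n₀ + 3ξ → 472 = 0 + 3ξ, giving ξ = 157.3 mol.
Outlet amounts (n = n₀ + ν ξ):
  Q: 687.5 − 2(157.3) = 372.8
  U: 1940 − 3(157.3) = 1468
  R: 0 + 1(157.3) = 157.3
  M: 0 + 3(157.3) = 472

373 mol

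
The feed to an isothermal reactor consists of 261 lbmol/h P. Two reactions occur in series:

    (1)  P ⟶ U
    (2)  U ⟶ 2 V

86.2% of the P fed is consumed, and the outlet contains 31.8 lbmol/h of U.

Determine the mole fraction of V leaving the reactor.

0.851

Conversion of P: P consumed = 1ξ₁ = 0.862 × 261 → ξ₁ = 225 lbmol/h.
U balance: n_U = 0 + 1ξ₁ − 1ξ₂ = 31.8 → ξ₂ = (1·225 − 31.8)/1 = 193.2 lbmol/h.
Outlet amounts (n = n₀ + Σ ν·ξ):
  P: 261 − 1(225) = 36.02
  U: 0 + 1(225) − 1(193.2) = 31.8
  V: 0 + 2(193.2) = 386.4
Total out = 454.2 lbmol/h; y_V = 386.4 / 454.2 = 0.8507.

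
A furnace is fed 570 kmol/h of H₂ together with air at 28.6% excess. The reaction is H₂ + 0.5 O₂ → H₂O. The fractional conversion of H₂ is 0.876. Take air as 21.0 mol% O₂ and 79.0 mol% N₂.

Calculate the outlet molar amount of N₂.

Stoichiometric O₂ = 0.5 × 570 = 285 kmol/h; O₂ fed = 285 × 1.286 = 366.5 kmol/h.
N₂ fed = 366.5 × 79/21 = 1379 kmol/h.
Fuel reacted = 0.876 × 570 → ξ = 499.3 kmol/h.
Outlet (n = n₀ + ν ξ):
  H₂: 570 − 1(499.3) = 70.68
  O₂: 366.5 − 0.5(499.3) = 116.8
  N₂: 1379 (inert)
  H₂O: 0 + 1(499.3) = 499.3

1380 kmol/h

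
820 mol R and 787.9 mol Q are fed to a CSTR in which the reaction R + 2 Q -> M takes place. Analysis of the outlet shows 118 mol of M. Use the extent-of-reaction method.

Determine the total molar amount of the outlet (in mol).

For M: n = n₀ + 1ξ → 118 = 0 + 1ξ, giving ξ = 118 mol.
Outlet amounts (n = n₀ + ν ξ):
  R: 820 − 1(118) = 702
  Q: 787.9 − 2(118) = 551.9
  M: 0 + 1(118) = 118
Total out = 702 + 551.9 + 118 = 1372 mol.

1370 mol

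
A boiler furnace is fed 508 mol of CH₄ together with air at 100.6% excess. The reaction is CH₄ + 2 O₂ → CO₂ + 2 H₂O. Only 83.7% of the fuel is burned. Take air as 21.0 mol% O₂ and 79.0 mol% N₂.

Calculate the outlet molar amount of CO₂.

Stoichiometric O₂ = 2 × 508 = 1016 mol; O₂ fed = 1016 × 2.006 = 2038 mol.
N₂ fed = 2038 × 79/21 = 7667 mol.
Fuel reacted = 0.837 × 508 → ξ = 425.2 mol.
Outlet (n = n₀ + ν ξ):
  CH₄: 508 − 1(425.2) = 82.8
  O₂: 2038 − 2(425.2) = 1188
  N₂: 7667 (inert)
  CO₂: 0 + 1(425.2) = 425.2
  H₂O: 0 + 2(425.2) = 850.4

425 mol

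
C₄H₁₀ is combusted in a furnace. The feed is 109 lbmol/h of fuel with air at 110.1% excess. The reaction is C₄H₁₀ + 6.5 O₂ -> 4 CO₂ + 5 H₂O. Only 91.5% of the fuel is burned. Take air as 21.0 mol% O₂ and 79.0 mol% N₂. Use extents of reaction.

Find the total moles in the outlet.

Stoichiometric O₂ = 6.5 × 109 = 708.5 lbmol/h; O₂ fed = 708.5 × 2.101 = 1489 lbmol/h.
N₂ fed = 1489 × 79/21 = 5600 lbmol/h.
Fuel reacted = 0.915 × 109 → ξ = 99.73 lbmol/h.
Outlet (n = n₀ + ν ξ):
  C₄H₁₀: 109 − 1(99.73) = 9.265
  O₂: 1489 − 6.5(99.73) = 840.3
  N₂: 5600 (inert)
  CO₂: 0 + 4(99.73) = 398.9
  H₂O: 0 + 5(99.73) = 498.7
Total out = 9.265 + 840.3 + 5600 + 398.9 + 498.7 = 7347 lbmol/h.

7350 lbmol/h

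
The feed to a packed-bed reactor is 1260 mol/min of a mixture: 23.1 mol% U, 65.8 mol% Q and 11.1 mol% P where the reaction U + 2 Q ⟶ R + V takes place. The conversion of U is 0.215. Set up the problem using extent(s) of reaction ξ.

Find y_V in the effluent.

0.0523

U reacted = 0.215 × 291.1 = 62.58 mol/min; ν_U = −1, so ξ = 62.58/1 = 62.58 mol/min.
Outlet amounts (n = n₀ + ν ξ):
  U: 291.1 − 1(62.58) = 228.5
  Q: 829.1 − 2(62.58) = 703.9
  R: 0 + 1(62.58) = 62.58
  V: 0 + 1(62.58) = 62.58
  P: 139.9 (inert)
Total out = 1197 mol/min; y_V = 62.58 / 1197 = 0.05226.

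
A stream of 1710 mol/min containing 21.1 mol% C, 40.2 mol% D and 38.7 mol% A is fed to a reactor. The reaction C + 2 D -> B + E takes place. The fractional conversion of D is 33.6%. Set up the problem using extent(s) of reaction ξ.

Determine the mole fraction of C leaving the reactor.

0.154

D reacted = 0.336 × 687.4 = 231 mol/min; ν_D = −2, so ξ = 231/2 = 115.5 mol/min.
Outlet amounts (n = n₀ + ν ξ):
  C: 360.8 − 1(115.5) = 245.3
  D: 687.4 − 2(115.5) = 456.4
  B: 0 + 1(115.5) = 115.5
  E: 0 + 1(115.5) = 115.5
  A: 661.8 (inert)
Total out = 1595 mol/min; y_C = 245.3 / 1595 = 0.1539.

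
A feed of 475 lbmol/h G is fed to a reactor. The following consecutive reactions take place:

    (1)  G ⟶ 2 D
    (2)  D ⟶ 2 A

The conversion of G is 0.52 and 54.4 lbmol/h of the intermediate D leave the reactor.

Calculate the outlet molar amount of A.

Conversion of G: G consumed = 1ξ₁ = 0.52 × 475 → ξ₁ = 247 lbmol/h.
D balance: n_D = 0 + 2ξ₁ − 1ξ₂ = 54.4 → ξ₂ = (2·247 − 54.4)/1 = 439.6 lbmol/h.
Outlet amounts (n = n₀ + Σ ν·ξ):
  G: 475 − 1(247) = 228
  D: 0 + 2(247) − 1(439.6) = 54.4
  A: 0 + 2(439.6) = 879.2

879 lbmol/h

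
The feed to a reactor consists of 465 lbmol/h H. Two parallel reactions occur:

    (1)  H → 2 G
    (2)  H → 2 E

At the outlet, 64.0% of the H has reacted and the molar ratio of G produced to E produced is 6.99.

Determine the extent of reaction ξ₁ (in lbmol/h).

ξ₁ = 260 lbmol/h

Conversion of H: H consumed = 0.64 × 465 = 297.6 lbmol/h = 1ξ₁ + 1ξ₂.
Selectivity: 2ξ₁ / (2ξ₂) = 6.99 → ξ₁ = 6.99 ξ₂.
Substitute: (1·6.99 + 1) ξ₂ = 297.6 → ξ₂ = 37.25 lbmol/h, ξ₁ = 260.4 lbmol/h.
Outlet amounts (n = n₀ + Σ ν·ξ):
  H: 465 − 1(260.4) − 1(37.25) = 167.4
  G: 0 + 2(260.4) = 520.7
  E: 0 + 2(37.25) = 74.49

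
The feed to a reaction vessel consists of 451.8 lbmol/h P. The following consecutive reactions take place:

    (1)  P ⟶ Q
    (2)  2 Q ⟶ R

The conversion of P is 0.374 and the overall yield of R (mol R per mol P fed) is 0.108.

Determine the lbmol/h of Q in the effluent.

71.4 lbmol/h

Conversion of P: P consumed = 1ξ₁ = 0.374 × 451.8 → ξ₁ = 169 lbmol/h.
Yield of R: 1ξ₂ / 451.8 = 0.108 → ξ₂ = 48.79 lbmol/h.
Outlet amounts (n = n₀ + Σ ν·ξ):
  P: 451.8 − 1(169) = 282.8
  Q: 0 + 1(169) − 2(48.79) = 71.38
  R: 0 + 1(48.79) = 48.79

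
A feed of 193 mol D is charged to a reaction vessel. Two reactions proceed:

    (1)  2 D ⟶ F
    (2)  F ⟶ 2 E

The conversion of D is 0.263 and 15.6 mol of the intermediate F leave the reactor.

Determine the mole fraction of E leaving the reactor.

Conversion of D: D consumed = 2ξ₁ = 0.263 × 193 → ξ₁ = 25.38 mol.
F balance: n_F = 0 + 1ξ₁ − 1ξ₂ = 15.6 → ξ₂ = (1·25.38 − 15.6)/1 = 9.78 mol.
Outlet amounts (n = n₀ + Σ ν·ξ):
  D: 193 − 2(25.38) = 142.2
  F: 0 + 1(25.38) − 1(9.78) = 15.6
  E: 0 + 2(9.78) = 19.56
Total out = 177.4 mol; y_E = 19.56 / 177.4 = 0.1103.

0.11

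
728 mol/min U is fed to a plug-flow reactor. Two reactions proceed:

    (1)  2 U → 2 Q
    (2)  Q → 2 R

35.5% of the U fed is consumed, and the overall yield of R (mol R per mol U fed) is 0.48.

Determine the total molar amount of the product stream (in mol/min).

Conversion of U: U consumed = 2ξ₁ = 0.355 × 728 → ξ₁ = 129.2 mol/min.
Yield of R: 2ξ₂ / 728 = 0.48 → ξ₂ = 174.7 mol/min.
Outlet amounts (n = n₀ + Σ ν·ξ):
  U: 728 − 2(129.2) = 469.6
  Q: 0 + 2(129.2) − 1(174.7) = 83.72
  R: 0 + 2(174.7) = 349.4
Total out = 469.6 + 83.72 + 349.4 = 902.7 mol/min.

903 mol/min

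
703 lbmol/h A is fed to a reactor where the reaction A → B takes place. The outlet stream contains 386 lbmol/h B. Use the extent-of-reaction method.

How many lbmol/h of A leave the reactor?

For B: n = n₀ + 1ξ → 386 = 0 + 1ξ, giving ξ = 386 lbmol/h.
Outlet amounts (n = n₀ + ν ξ):
  A: 703 − 1(386) = 317
  B: 0 + 1(386) = 386

317 lbmol/h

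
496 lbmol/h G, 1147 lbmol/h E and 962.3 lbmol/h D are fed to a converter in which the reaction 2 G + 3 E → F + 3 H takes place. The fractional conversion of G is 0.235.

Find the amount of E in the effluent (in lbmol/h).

G reacted = 0.235 × 496 = 116.6 lbmol/h; ν_G = −2, so ξ = 116.6/2 = 58.28 lbmol/h.
Outlet amounts (n = n₀ + ν ξ):
  G: 496 − 2(58.28) = 379.4
  E: 1147 − 3(58.28) = 972.2
  F: 0 + 1(58.28) = 58.28
  H: 0 + 3(58.28) = 174.8
  D: 962.3 (inert)

972 lbmol/h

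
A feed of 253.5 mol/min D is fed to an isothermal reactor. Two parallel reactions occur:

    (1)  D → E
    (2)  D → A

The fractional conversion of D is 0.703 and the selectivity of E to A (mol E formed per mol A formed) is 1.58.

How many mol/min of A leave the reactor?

69.1 mol/min

Conversion of D: D consumed = 0.703 × 253.5 = 178.2 mol/min = 1ξ₁ + 1ξ₂.
Selectivity: 1ξ₁ / (1ξ₂) = 1.58 → ξ₁ = 1.58 ξ₂.
Substitute: (1·1.58 + 1) ξ₂ = 178.2 → ξ₂ = 69.07 mol/min, ξ₁ = 109.1 mol/min.
Outlet amounts (n = n₀ + Σ ν·ξ):
  D: 253.5 − 1(109.1) − 1(69.07) = 75.29
  E: 0 + 1(109.1) = 109.1
  A: 0 + 1(69.07) = 69.07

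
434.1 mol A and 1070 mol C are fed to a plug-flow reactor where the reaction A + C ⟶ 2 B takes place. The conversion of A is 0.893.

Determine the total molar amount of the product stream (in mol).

A reacted = 0.893 × 434.1 = 387.7 mol; ν_A = −1, so ξ = 387.7/1 = 387.7 mol.
Outlet amounts (n = n₀ + ν ξ):
  A: 434.1 − 1(387.7) = 46.45
  C: 1070 − 1(387.7) = 682.3
  B: 0 + 2(387.7) = 775.3
Total out = 46.45 + 682.3 + 775.3 = 1504 mol.

1500 mol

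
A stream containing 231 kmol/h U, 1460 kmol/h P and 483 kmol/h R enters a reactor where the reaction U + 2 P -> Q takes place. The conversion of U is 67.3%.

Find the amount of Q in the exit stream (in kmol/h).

155 kmol/h

U reacted = 0.673 × 231 = 155.5 kmol/h; ν_U = −1, so ξ = 155.5/1 = 155.5 kmol/h.
Outlet amounts (n = n₀ + ν ξ):
  U: 231 − 1(155.5) = 75.54
  P: 1460 − 2(155.5) = 1149
  Q: 0 + 1(155.5) = 155.5
  R: 483 (inert)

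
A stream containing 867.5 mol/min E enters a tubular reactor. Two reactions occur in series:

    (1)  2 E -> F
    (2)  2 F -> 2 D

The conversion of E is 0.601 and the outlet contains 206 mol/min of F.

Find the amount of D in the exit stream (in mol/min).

54.7 mol/min

Conversion of E: E consumed = 2ξ₁ = 0.601 × 867.5 → ξ₁ = 260.7 mol/min.
F balance: n_F = 0 + 1ξ₁ − 2ξ₂ = 206 → ξ₂ = (1·260.7 − 206)/2 = 27.34 mol/min.
Outlet amounts (n = n₀ + Σ ν·ξ):
  E: 867.5 − 2(260.7) = 346.1
  F: 0 + 1(260.7) − 2(27.34) = 206
  D: 0 + 2(27.34) = 54.68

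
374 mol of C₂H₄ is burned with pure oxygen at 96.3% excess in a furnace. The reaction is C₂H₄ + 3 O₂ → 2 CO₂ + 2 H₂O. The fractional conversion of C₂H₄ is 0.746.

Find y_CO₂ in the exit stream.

0.217

Stoichiometric O₂ = 3 × 374 = 1122 mol; O₂ fed = 1122 × 1.963 = 2202 mol.
Fuel reacted = 0.746 × 374 → ξ = 279 mol.
Outlet (n = n₀ + ν ξ):
  C₂H₄: 374 − 1(279) = 95
  O₂: 2202 − 3(279) = 1365
  CO₂: 0 + 2(279) = 558
  H₂O: 0 + 2(279) = 558
Total out = 2576 mol; y_CO₂ = 558 / 2576 = 0.2166.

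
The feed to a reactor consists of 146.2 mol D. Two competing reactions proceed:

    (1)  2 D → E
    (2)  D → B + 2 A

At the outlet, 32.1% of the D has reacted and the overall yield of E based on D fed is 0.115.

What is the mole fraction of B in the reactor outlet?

0.0853

Yield of E: 1ξ₁ / 146.2 = 0.115 → ξ₁ = 16.81 mol.
Conversion of D: 2ξ₁ + 1ξ₂ = 0.321 × 146.2 = 46.93 → ξ₂ = 13.3 mol.
Outlet amounts (n = n₀ + Σ ν·ξ):
  D: 146.2 − 2(16.81) − 1(13.3) = 99.27
  E: 0 + 1(16.81) = 16.81
  B: 0 + 1(13.3) = 13.3
  A: 0 + 2(13.3) = 26.61
Total out = 156 mol; y_B = 13.3 / 156 = 0.08529.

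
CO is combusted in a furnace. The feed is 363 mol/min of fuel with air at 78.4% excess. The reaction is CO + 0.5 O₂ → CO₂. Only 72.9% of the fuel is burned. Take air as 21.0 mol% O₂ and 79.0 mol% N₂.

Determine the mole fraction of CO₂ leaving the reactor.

0.149

Stoichiometric O₂ = 0.5 × 363 = 181.5 mol/min; O₂ fed = 181.5 × 1.784 = 323.8 mol/min.
N₂ fed = 323.8 × 79/21 = 1218 mol/min.
Fuel reacted = 0.729 × 363 → ξ = 264.6 mol/min.
Outlet (n = n₀ + ν ξ):
  CO: 363 − 1(264.6) = 98.37
  O₂: 323.8 − 0.5(264.6) = 191.5
  N₂: 1218 (inert)
  CO₂: 0 + 1(264.6) = 264.6
Total out = 1773 mol/min; y_CO₂ = 264.6 / 1773 = 0.1493.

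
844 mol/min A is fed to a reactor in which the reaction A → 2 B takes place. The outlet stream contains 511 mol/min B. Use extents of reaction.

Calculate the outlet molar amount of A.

For B: n = n₀ + 2ξ → 511 = 0 + 2ξ, giving ξ = 255.5 mol/min.
Outlet amounts (n = n₀ + ν ξ):
  A: 844 − 1(255.5) = 588.5
  B: 0 + 2(255.5) = 511

588 mol/min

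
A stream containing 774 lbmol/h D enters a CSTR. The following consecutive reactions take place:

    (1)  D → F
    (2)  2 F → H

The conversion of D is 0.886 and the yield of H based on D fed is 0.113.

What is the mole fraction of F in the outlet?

Conversion of D: D consumed = 1ξ₁ = 0.886 × 774 → ξ₁ = 685.8 lbmol/h.
Yield of H: 1ξ₂ / 774 = 0.113 → ξ₂ = 87.46 lbmol/h.
Outlet amounts (n = n₀ + Σ ν·ξ):
  D: 774 − 1(685.8) = 88.24
  F: 0 + 1(685.8) − 2(87.46) = 510.8
  H: 0 + 1(87.46) = 87.46
Total out = 686.5 lbmol/h; y_F = 510.8 / 686.5 = 0.7441.

0.744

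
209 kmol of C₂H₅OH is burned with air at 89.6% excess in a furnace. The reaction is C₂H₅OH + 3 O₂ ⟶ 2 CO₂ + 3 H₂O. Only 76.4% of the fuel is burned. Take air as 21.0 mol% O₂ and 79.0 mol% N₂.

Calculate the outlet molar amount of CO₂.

Stoichiometric O₂ = 3 × 209 = 627 kmol; O₂ fed = 627 × 1.896 = 1189 kmol.
N₂ fed = 1189 × 79/21 = 4472 kmol.
Fuel reacted = 0.764 × 209 → ξ = 159.7 kmol.
Outlet (n = n₀ + ν ξ):
  C₂H₅OH: 209 − 1(159.7) = 49.32
  O₂: 1189 − 3(159.7) = 709.8
  N₂: 4472 (inert)
  CO₂: 0 + 2(159.7) = 319.4
  H₂O: 0 + 3(159.7) = 479

319 kmol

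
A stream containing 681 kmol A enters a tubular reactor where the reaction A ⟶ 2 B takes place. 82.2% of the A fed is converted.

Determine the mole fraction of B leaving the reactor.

0.902

A reacted = 0.822 × 681 = 559.8 kmol; ν_A = −1, so ξ = 559.8/1 = 559.8 kmol.
Outlet amounts (n = n₀ + ν ξ):
  A: 681 − 1(559.8) = 121.2
  B: 0 + 2(559.8) = 1120
Total out = 1241 kmol; y_B = 1120 / 1241 = 0.9023.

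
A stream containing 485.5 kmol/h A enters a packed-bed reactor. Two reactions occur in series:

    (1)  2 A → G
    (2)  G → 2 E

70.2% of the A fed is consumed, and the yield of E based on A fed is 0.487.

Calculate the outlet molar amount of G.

Conversion of A: A consumed = 2ξ₁ = 0.702 × 485.5 → ξ₁ = 170.4 kmol/h.
Yield of E: 2ξ₂ / 485.5 = 0.487 → ξ₂ = 118.2 kmol/h.
Outlet amounts (n = n₀ + Σ ν·ξ):
  A: 485.5 − 2(170.4) = 144.7
  G: 0 + 1(170.4) − 1(118.2) = 52.19
  E: 0 + 2(118.2) = 236.4

52.2 kmol/h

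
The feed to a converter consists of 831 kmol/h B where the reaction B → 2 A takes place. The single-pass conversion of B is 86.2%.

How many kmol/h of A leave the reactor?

B reacted = 0.862 × 831 = 716.3 kmol/h; ν_B = −1, so ξ = 716.3/1 = 716.3 kmol/h.
Outlet amounts (n = n₀ + ν ξ):
  B: 831 − 1(716.3) = 114.7
  A: 0 + 2(716.3) = 1433

1430 kmol/h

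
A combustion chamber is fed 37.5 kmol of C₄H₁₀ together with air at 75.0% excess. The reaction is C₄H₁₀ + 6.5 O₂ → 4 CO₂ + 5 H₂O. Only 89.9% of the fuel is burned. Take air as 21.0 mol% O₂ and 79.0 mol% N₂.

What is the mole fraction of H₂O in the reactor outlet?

Stoichiometric O₂ = 6.5 × 37.5 = 243.8 kmol; O₂ fed = 243.8 × 1.750 = 426.6 kmol.
N₂ fed = 426.6 × 79/21 = 1605 kmol.
Fuel reacted = 0.899 × 37.5 → ξ = 33.71 kmol.
Outlet (n = n₀ + ν ξ):
  C₄H₁₀: 37.5 − 1(33.71) = 3.788
  O₂: 426.6 − 6.5(33.71) = 207.4
  N₂: 1605 (inert)
  CO₂: 0 + 4(33.71) = 134.8
  H₂O: 0 + 5(33.71) = 168.6
Total out = 2119 kmol; y_H₂O = 168.6 / 2119 = 0.07954.

0.0795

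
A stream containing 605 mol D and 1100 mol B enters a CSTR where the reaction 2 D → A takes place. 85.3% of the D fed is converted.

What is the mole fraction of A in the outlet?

D reacted = 0.853 × 605 = 516.1 mol; ν_D = −2, so ξ = 516.1/2 = 258 mol.
Outlet amounts (n = n₀ + ν ξ):
  D: 605 − 2(258) = 88.94
  A: 0 + 1(258) = 258
  B: 1100 (inert)
Total out = 1447 mol; y_A = 258 / 1447 = 0.1783.

0.178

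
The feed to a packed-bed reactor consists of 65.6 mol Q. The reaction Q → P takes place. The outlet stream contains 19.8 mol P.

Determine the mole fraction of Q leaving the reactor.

0.698

For P: n = n₀ + 1ξ → 19.8 = 0 + 1ξ, giving ξ = 19.8 mol.
Outlet amounts (n = n₀ + ν ξ):
  Q: 65.6 − 1(19.8) = 45.8
  P: 0 + 1(19.8) = 19.8
Total out = 65.6 mol; y_Q = 45.8 / 65.6 = 0.6982.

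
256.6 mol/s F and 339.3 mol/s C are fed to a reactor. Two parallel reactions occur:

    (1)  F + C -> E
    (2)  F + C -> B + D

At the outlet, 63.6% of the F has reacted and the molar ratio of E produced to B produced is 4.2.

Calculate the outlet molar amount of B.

Conversion of F: F consumed = 0.636 × 256.6 = 163.2 mol/s = 1ξ₁ + 1ξ₂.
Selectivity: 1ξ₁ / (1ξ₂) = 4.2 → ξ₁ = 4.2 ξ₂.
Substitute: (1·4.2 + 1) ξ₂ = 163.2 → ξ₂ = 31.38 mol/s, ξ₁ = 131.8 mol/s.
Outlet amounts (n = n₀ + Σ ν·ξ):
  F: 256.6 − 1(131.8) − 1(31.38) = 93.4
  C: 339.3 − 1(131.8) − 1(31.38) = 176.1
  E: 0 + 1(131.8) = 131.8
  B: 0 + 1(31.38) = 31.38
  D: 0 + 1(31.38) = 31.38

31.4 mol/s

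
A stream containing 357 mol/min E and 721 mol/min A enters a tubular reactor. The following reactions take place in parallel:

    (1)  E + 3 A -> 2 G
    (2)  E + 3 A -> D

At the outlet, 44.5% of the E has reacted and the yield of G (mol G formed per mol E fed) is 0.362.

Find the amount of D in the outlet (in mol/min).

Yield of G: 2ξ₁ / 357 = 0.362 → ξ₁ = 64.62 mol/min.
Conversion of E: 1ξ₁ + 1ξ₂ = 0.445 × 357 = 158.9 → ξ₂ = 94.25 mol/min.
Outlet amounts (n = n₀ + Σ ν·ξ):
  E: 357 − 1(64.62) − 1(94.25) = 198.1
  A: 721 − 3(64.62) − 3(94.25) = 244.4
  G: 0 + 2(64.62) = 129.2
  D: 0 + 1(94.25) = 94.25

94.2 mol/min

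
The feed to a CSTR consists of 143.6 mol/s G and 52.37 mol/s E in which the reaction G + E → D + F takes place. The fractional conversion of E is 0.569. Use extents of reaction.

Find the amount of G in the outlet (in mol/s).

114 mol/s

E reacted = 0.569 × 52.37 = 29.8 mol/s; ν_E = −1, so ξ = 29.8/1 = 29.8 mol/s.
Outlet amounts (n = n₀ + ν ξ):
  G: 143.6 − 1(29.8) = 113.8
  E: 52.37 − 1(29.8) = 22.57
  D: 0 + 1(29.8) = 29.8
  F: 0 + 1(29.8) = 29.8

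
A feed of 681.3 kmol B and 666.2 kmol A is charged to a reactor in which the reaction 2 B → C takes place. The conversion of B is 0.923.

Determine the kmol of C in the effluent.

B reacted = 0.923 × 681.3 = 628.8 kmol; ν_B = −2, so ξ = 628.8/2 = 314.4 kmol.
Outlet amounts (n = n₀ + ν ξ):
  B: 681.3 − 2(314.4) = 52.46
  C: 0 + 1(314.4) = 314.4
  A: 666.2 (inert)

314 kmol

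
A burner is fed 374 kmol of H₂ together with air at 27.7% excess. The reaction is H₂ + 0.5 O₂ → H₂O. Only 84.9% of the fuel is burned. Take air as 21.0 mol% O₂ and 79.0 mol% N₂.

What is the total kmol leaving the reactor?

Stoichiometric O₂ = 0.5 × 374 = 187 kmol; O₂ fed = 187 × 1.277 = 238.8 kmol.
N₂ fed = 238.8 × 79/21 = 898.3 kmol.
Fuel reacted = 0.849 × 374 → ξ = 317.5 kmol.
Outlet (n = n₀ + ν ξ):
  H₂: 374 − 1(317.5) = 56.47
  O₂: 238.8 − 0.5(317.5) = 80.04
  N₂: 898.3 (inert)
  H₂O: 0 + 1(317.5) = 317.5
Total out = 56.47 + 80.04 + 898.3 + 317.5 = 1352 kmol.

1350 kmol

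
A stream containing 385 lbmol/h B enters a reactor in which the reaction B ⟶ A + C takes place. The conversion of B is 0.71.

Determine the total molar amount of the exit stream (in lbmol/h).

B reacted = 0.71 × 385 = 273.3 lbmol/h; ν_B = −1, so ξ = 273.3/1 = 273.3 lbmol/h.
Outlet amounts (n = n₀ + ν ξ):
  B: 385 − 1(273.3) = 111.7
  A: 0 + 1(273.3) = 273.3
  C: 0 + 1(273.3) = 273.3
Total out = 111.7 + 273.3 + 273.3 = 658.3 lbmol/h.

658 lbmol/h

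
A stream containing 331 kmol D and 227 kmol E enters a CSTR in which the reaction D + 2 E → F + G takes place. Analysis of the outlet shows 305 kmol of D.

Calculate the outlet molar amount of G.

26 kmol

For D: n = n₀ − 1ξ → 305 = 331 − 1ξ, giving ξ = 26 kmol.
Outlet amounts (n = n₀ + ν ξ):
  D: 331 − 1(26) = 305
  E: 227 − 2(26) = 175
  F: 0 + 1(26) = 26
  G: 0 + 1(26) = 26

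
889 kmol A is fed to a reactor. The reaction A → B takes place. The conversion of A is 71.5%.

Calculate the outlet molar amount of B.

A reacted = 0.715 × 889 = 635.6 kmol; ν_A = −1, so ξ = 635.6/1 = 635.6 kmol.
Outlet amounts (n = n₀ + ν ξ):
  A: 889 − 1(635.6) = 253.4
  B: 0 + 1(635.6) = 635.6

636 kmol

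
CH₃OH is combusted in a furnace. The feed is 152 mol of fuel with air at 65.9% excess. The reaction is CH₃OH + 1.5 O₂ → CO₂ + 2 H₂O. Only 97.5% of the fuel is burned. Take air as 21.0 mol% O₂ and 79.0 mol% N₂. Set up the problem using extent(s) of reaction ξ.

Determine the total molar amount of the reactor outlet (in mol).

Stoichiometric O₂ = 1.5 × 152 = 228 mol; O₂ fed = 228 × 1.659 = 378.3 mol.
N₂ fed = 378.3 × 79/21 = 1423 mol.
Fuel reacted = 0.975 × 152 → ξ = 148.2 mol.
Outlet (n = n₀ + ν ξ):
  CH₃OH: 152 − 1(148.2) = 3.8
  O₂: 378.3 − 1.5(148.2) = 156
  N₂: 1423 (inert)
  CO₂: 0 + 1(148.2) = 148.2
  H₂O: 0 + 2(148.2) = 296.4
Total out = 3.8 + 156 + 1423 + 148.2 + 296.4 = 2027 mol.

2030 mol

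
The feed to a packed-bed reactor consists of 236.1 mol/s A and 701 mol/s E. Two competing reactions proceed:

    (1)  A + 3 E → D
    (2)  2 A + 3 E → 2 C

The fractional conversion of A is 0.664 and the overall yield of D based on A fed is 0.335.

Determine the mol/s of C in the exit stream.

Yield of D: 1ξ₁ / 236.1 = 0.335 → ξ₁ = 79.09 mol/s.
Conversion of A: 1ξ₁ + 2ξ₂ = 0.664 × 236.1 = 156.8 → ξ₂ = 38.84 mol/s.
Outlet amounts (n = n₀ + Σ ν·ξ):
  A: 236.1 − 1(79.09) − 2(38.84) = 79.33
  E: 701 − 3(79.09) − 3(38.84) = 347.2
  D: 0 + 1(79.09) = 79.09
  C: 0 + 2(38.84) = 77.68

77.7 mol/s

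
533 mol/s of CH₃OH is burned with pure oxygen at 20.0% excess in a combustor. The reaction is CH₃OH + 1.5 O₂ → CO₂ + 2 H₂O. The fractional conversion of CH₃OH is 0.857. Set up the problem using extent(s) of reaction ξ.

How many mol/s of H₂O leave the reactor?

914 mol/s

Stoichiometric O₂ = 1.5 × 533 = 799.5 mol/s; O₂ fed = 799.5 × 1.200 = 959.4 mol/s.
Fuel reacted = 0.857 × 533 → ξ = 456.8 mol/s.
Outlet (n = n₀ + ν ξ):
  CH₃OH: 533 − 1(456.8) = 76.22
  O₂: 959.4 − 1.5(456.8) = 274.2
  CO₂: 0 + 1(456.8) = 456.8
  H₂O: 0 + 2(456.8) = 913.6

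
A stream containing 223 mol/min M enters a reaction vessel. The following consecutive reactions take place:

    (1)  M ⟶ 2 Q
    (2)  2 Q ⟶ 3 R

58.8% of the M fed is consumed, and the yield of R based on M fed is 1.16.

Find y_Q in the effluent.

0.204

Conversion of M: M consumed = 1ξ₁ = 0.588 × 223 → ξ₁ = 131.1 mol/min.
Yield of R: 3ξ₂ / 223 = 1.16 → ξ₂ = 86.23 mol/min.
Outlet amounts (n = n₀ + Σ ν·ξ):
  M: 223 − 1(131.1) = 91.88
  Q: 0 + 2(131.1) − 2(86.23) = 89.79
  R: 0 + 3(86.23) = 258.7
Total out = 440.4 mol/min; y_Q = 89.79 / 440.4 = 0.2039.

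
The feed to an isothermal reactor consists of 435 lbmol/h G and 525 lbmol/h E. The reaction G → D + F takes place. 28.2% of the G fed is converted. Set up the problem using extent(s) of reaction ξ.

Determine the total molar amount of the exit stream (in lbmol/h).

G reacted = 0.282 × 435 = 122.7 lbmol/h; ν_G = −1, so ξ = 122.7/1 = 122.7 lbmol/h.
Outlet amounts (n = n₀ + ν ξ):
  G: 435 − 1(122.7) = 312.3
  D: 0 + 1(122.7) = 122.7
  F: 0 + 1(122.7) = 122.7
  E: 525 (inert)
Total out = 312.3 + 122.7 + 122.7 + 525 = 1083 lbmol/h.

1080 lbmol/h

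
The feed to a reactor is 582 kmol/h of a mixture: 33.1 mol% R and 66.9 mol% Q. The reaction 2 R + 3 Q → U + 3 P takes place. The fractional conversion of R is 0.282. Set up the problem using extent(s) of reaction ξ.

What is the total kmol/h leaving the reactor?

555 kmol/h

R reacted = 0.282 × 192.6 = 54.33 kmol/h; ν_R = −2, so ξ = 54.33/2 = 27.16 kmol/h.
Outlet amounts (n = n₀ + ν ξ):
  R: 192.6 − 2(27.16) = 138.3
  Q: 389.4 − 3(27.16) = 307.9
  U: 0 + 1(27.16) = 27.16
  P: 0 + 3(27.16) = 81.49
Total out = 138.3 + 307.9 + 27.16 + 81.49 = 554.8 kmol/h.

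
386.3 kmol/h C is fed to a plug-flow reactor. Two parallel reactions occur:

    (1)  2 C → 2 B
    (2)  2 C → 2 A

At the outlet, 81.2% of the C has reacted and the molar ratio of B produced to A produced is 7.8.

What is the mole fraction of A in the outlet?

0.0923

Conversion of C: C consumed = 0.812 × 386.3 = 313.7 kmol/h = 2ξ₁ + 2ξ₂.
Selectivity: 2ξ₁ / (2ξ₂) = 7.8 → ξ₁ = 7.8 ξ₂.
Substitute: (2·7.8 + 2) ξ₂ = 313.7 → ξ₂ = 17.82 kmol/h, ξ₁ = 139 kmol/h.
Outlet amounts (n = n₀ + Σ ν·ξ):
  C: 386.3 − 2(139) − 2(17.82) = 72.62
  B: 0 + 2(139) = 278
  A: 0 + 2(17.82) = 35.64
Total out = 386.3 kmol/h; y_A = 35.64 / 386.3 = 0.09227.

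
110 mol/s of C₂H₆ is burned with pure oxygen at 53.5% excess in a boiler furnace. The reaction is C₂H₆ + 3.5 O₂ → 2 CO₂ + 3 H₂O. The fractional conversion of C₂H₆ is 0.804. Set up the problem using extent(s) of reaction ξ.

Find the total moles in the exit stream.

Stoichiometric O₂ = 3.5 × 110 = 385 mol/s; O₂ fed = 385 × 1.535 = 591 mol/s.
Fuel reacted = 0.804 × 110 → ξ = 88.44 mol/s.
Outlet (n = n₀ + ν ξ):
  C₂H₆: 110 − 1(88.44) = 21.56
  O₂: 591 − 3.5(88.44) = 281.4
  CO₂: 0 + 2(88.44) = 176.9
  H₂O: 0 + 3(88.44) = 265.3
Total out = 21.56 + 281.4 + 176.9 + 265.3 = 745.2 mol/s.

745 mol/s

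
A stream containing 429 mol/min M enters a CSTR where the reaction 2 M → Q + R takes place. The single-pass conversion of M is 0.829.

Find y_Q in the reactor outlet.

M reacted = 0.829 × 429 = 355.6 mol/min; ν_M = −2, so ξ = 355.6/2 = 177.8 mol/min.
Outlet amounts (n = n₀ + ν ξ):
  M: 429 − 2(177.8) = 73.36
  Q: 0 + 1(177.8) = 177.8
  R: 0 + 1(177.8) = 177.8
Total out = 429 mol/min; y_Q = 177.8 / 429 = 0.4145.

0.414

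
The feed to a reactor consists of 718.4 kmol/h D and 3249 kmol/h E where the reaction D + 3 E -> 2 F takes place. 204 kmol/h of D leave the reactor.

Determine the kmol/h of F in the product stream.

For D: n = n₀ − 1ξ → 204 = 718.4 − 1ξ, giving ξ = 514.4 kmol/h.
Outlet amounts (n = n₀ + ν ξ):
  D: 718.4 − 1(514.4) = 204
  E: 3249 − 3(514.4) = 1706
  F: 0 + 2(514.4) = 1029

1030 kmol/h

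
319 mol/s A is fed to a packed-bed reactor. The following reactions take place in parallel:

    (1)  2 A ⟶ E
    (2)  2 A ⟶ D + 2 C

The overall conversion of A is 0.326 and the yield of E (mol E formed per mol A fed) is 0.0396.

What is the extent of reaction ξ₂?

Yield of E: 1ξ₁ / 319 = 0.0396 → ξ₁ = 12.63 mol/s.
Conversion of A: 2ξ₁ + 2ξ₂ = 0.326 × 319 = 104 → ξ₂ = 39.36 mol/s.
Outlet amounts (n = n₀ + Σ ν·ξ):
  A: 319 − 2(12.63) − 2(39.36) = 215
  E: 0 + 1(12.63) = 12.63
  D: 0 + 1(39.36) = 39.36
  C: 0 + 2(39.36) = 78.73

ξ₂ = 39.4 mol/s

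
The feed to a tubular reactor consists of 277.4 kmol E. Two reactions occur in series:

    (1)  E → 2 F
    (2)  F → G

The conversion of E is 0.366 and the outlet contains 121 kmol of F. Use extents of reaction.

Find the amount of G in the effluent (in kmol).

Conversion of E: E consumed = 1ξ₁ = 0.366 × 277.4 → ξ₁ = 101.5 kmol.
F balance: n_F = 0 + 2ξ₁ − 1ξ₂ = 121 → ξ₂ = (2·101.5 − 121)/1 = 82.06 kmol.
Outlet amounts (n = n₀ + Σ ν·ξ):
  E: 277.4 − 1(101.5) = 175.9
  F: 0 + 2(101.5) − 1(82.06) = 121
  G: 0 + 1(82.06) = 82.06

82.1 kmol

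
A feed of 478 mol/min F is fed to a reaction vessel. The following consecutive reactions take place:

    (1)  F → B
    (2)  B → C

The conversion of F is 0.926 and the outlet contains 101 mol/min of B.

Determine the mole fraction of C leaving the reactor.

Conversion of F: F consumed = 1ξ₁ = 0.926 × 478 → ξ₁ = 442.6 mol/min.
B balance: n_B = 0 + 1ξ₁ − 1ξ₂ = 101 → ξ₂ = (1·442.6 − 101)/1 = 341.6 mol/min.
Outlet amounts (n = n₀ + Σ ν·ξ):
  F: 478 − 1(442.6) = 35.37
  B: 0 + 1(442.6) − 1(341.6) = 101
  C: 0 + 1(341.6) = 341.6
Total out = 478 mol/min; y_C = 341.6 / 478 = 0.7147.

0.715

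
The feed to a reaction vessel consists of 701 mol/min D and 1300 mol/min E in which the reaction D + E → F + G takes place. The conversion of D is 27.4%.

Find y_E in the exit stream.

0.554

D reacted = 0.274 × 701 = 192.1 mol/min; ν_D = −1, so ξ = 192.1/1 = 192.1 mol/min.
Outlet amounts (n = n₀ + ν ξ):
  D: 701 − 1(192.1) = 508.9
  E: 1300 − 1(192.1) = 1108
  F: 0 + 1(192.1) = 192.1
  G: 0 + 1(192.1) = 192.1
Total out = 2001 mol/min; y_E = 1108 / 2001 = 0.5537.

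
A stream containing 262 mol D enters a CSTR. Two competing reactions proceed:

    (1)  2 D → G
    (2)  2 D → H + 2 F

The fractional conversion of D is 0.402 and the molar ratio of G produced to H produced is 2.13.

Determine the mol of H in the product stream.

16.8 mol

Conversion of D: D consumed = 0.402 × 262 = 105.3 mol = 2ξ₁ + 2ξ₂.
Selectivity: 1ξ₁ / (1ξ₂) = 2.13 → ξ₁ = 2.13 ξ₂.
Substitute: (2·2.13 + 2) ξ₂ = 105.3 → ξ₂ = 16.82 mol, ξ₁ = 35.84 mol.
Outlet amounts (n = n₀ + Σ ν·ξ):
  D: 262 − 2(35.84) − 2(16.82) = 156.7
  G: 0 + 1(35.84) = 35.84
  H: 0 + 1(16.82) = 16.82
  F: 0 + 2(16.82) = 33.65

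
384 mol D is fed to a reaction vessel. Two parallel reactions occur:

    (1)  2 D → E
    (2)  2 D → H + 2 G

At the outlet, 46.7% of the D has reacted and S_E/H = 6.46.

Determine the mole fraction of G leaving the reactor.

0.0755

Conversion of D: D consumed = 0.467 × 384 = 179.3 mol = 2ξ₁ + 2ξ₂.
Selectivity: 1ξ₁ / (1ξ₂) = 6.46 → ξ₁ = 6.46 ξ₂.
Substitute: (2·6.46 + 2) ξ₂ = 179.3 → ξ₂ = 12.02 mol, ξ₁ = 77.64 mol.
Outlet amounts (n = n₀ + Σ ν·ξ):
  D: 384 − 2(77.64) − 2(12.02) = 204.7
  E: 0 + 1(77.64) = 77.64
  H: 0 + 1(12.02) = 12.02
  G: 0 + 2(12.02) = 24.04
Total out = 318.4 mol; y_G = 24.04 / 318.4 = 0.0755.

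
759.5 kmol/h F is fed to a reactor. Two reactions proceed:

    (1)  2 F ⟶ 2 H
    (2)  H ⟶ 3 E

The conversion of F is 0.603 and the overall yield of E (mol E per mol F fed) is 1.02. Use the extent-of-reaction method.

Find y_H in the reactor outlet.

Conversion of F: F consumed = 2ξ₁ = 0.603 × 759.5 → ξ₁ = 229 kmol/h.
Yield of E: 3ξ₂ / 759.5 = 1.02 → ξ₂ = 258.2 kmol/h.
Outlet amounts (n = n₀ + Σ ν·ξ):
  F: 759.5 − 2(229) = 301.5
  H: 0 + 2(229) − 1(258.2) = 199.7
  E: 0 + 3(258.2) = 774.7
Total out = 1276 kmol/h; y_H = 199.7 / 1276 = 0.1565.

0.157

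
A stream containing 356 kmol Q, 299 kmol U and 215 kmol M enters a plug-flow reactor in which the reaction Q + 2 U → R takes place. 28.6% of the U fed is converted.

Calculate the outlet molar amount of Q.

313 kmol

U reacted = 0.286 × 299 = 85.51 kmol; ν_U = −2, so ξ = 85.51/2 = 42.76 kmol.
Outlet amounts (n = n₀ + ν ξ):
  Q: 356 − 1(42.76) = 313.2
  U: 299 − 2(42.76) = 213.5
  R: 0 + 1(42.76) = 42.76
  M: 215 (inert)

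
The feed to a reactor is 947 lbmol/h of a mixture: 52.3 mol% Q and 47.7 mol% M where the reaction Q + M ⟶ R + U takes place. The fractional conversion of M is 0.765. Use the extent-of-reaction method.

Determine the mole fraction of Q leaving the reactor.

M reacted = 0.765 × 451.7 = 345.6 lbmol/h; ν_M = −1, so ξ = 345.6/1 = 345.6 lbmol/h.
Outlet amounts (n = n₀ + ν ξ):
  Q: 495.3 − 1(345.6) = 149.7
  M: 451.7 − 1(345.6) = 106.2
  R: 0 + 1(345.6) = 345.6
  U: 0 + 1(345.6) = 345.6
Total out = 947 lbmol/h; y_Q = 149.7 / 947 = 0.1581.

0.158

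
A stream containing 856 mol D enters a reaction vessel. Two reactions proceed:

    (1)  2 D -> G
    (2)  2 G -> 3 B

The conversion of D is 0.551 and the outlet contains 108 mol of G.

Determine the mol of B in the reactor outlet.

192 mol

Conversion of D: D consumed = 2ξ₁ = 0.551 × 856 → ξ₁ = 235.8 mol.
G balance: n_G = 0 + 1ξ₁ − 2ξ₂ = 108 → ξ₂ = (1·235.8 − 108)/2 = 63.91 mol.
Outlet amounts (n = n₀ + Σ ν·ξ):
  D: 856 − 2(235.8) = 384.3
  G: 0 + 1(235.8) − 2(63.91) = 108
  B: 0 + 3(63.91) = 191.7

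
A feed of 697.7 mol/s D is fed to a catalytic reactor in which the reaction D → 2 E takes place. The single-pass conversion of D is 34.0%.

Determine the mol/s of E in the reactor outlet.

474 mol/s

D reacted = 0.34 × 697.7 = 237.2 mol/s; ν_D = −1, so ξ = 237.2/1 = 237.2 mol/s.
Outlet amounts (n = n₀ + ν ξ):
  D: 697.7 − 1(237.2) = 460.5
  E: 0 + 2(237.2) = 474.4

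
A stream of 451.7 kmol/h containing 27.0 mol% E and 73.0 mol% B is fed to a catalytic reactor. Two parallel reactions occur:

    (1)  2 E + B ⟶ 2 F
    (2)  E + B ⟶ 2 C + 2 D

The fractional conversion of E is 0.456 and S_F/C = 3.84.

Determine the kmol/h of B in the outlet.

299 kmol/h

Conversion of E: E consumed = 0.456 × 122 = 55.61 kmol/h = 2ξ₁ + 1ξ₂.
Selectivity: 2ξ₁ / (2ξ₂) = 3.84 → ξ₁ = 3.84 ξ₂.
Substitute: (2·3.84 + 1) ξ₂ = 55.61 → ξ₂ = 6.407 kmol/h, ξ₁ = 24.6 kmol/h.
Outlet amounts (n = n₀ + Σ ν·ξ):
  E: 122 − 2(24.6) − 1(6.407) = 66.35
  B: 329.7 − 1(24.6) − 1(6.407) = 298.7
  F: 0 + 2(24.6) = 49.21
  C: 0 + 2(6.407) = 12.81
  D: 0 + 2(6.407) = 12.81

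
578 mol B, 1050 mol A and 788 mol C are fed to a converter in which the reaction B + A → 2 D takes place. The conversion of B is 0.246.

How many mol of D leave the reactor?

B reacted = 0.246 × 578 = 142.2 mol; ν_B = −1, so ξ = 142.2/1 = 142.2 mol.
Outlet amounts (n = n₀ + ν ξ):
  B: 578 − 1(142.2) = 435.8
  A: 1050 − 1(142.2) = 907.8
  D: 0 + 2(142.2) = 284.4
  C: 788 (inert)

284 mol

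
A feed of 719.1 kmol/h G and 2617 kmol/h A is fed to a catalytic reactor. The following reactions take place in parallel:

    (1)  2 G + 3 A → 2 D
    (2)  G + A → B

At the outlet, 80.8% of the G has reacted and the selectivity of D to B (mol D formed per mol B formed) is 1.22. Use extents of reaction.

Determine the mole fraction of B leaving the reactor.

0.101

Conversion of G: G consumed = 0.808 × 719.1 = 581 kmol/h = 2ξ₁ + 1ξ₂.
Selectivity: 2ξ₁ / (1ξ₂) = 1.22 → ξ₁ = 0.61 ξ₂.
Substitute: (2·0.61 + 1) ξ₂ = 581 → ξ₂ = 261.7 kmol/h, ξ₁ = 159.7 kmol/h.
Outlet amounts (n = n₀ + Σ ν·ξ):
  G: 719.1 − 2(159.7) − 1(261.7) = 138.1
  A: 2617 − 3(159.7) − 1(261.7) = 1876
  D: 0 + 2(159.7) = 319.3
  B: 0 + 1(261.7) = 261.7
Total out = 2595 kmol/h; y_B = 261.7 / 2595 = 0.1008.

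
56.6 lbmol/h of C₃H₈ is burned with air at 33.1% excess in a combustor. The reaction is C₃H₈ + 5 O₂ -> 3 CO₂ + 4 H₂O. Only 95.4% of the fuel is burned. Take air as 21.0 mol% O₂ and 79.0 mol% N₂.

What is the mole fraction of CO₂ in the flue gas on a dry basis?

Stoichiometric O₂ = 5 × 56.6 = 283 lbmol/h; O₂ fed = 283 × 1.331 = 376.7 lbmol/h.
N₂ fed = 376.7 × 79/21 = 1417 lbmol/h.
Fuel reacted = 0.954 × 56.6 → ξ = 54 lbmol/h.
Outlet (n = n₀ + ν ξ):
  C₃H₈: 56.6 − 1(54) = 2.604
  O₂: 376.7 − 5(54) = 106.7
  N₂: 1417 (inert)
  CO₂: 0 + 3(54) = 162
  H₂O: 0 + 4(54) = 216
Dry total = 1688 lbmol/h; y_CO₂ (dry) = 162 / 1688 = 0.09595.

0.0959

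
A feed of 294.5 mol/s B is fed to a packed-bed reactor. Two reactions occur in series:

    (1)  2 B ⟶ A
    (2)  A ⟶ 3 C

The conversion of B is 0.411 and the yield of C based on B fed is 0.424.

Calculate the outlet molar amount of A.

18.9 mol/s

Conversion of B: B consumed = 2ξ₁ = 0.411 × 294.5 → ξ₁ = 60.52 mol/s.
Yield of C: 3ξ₂ / 294.5 = 0.424 → ξ₂ = 41.62 mol/s.
Outlet amounts (n = n₀ + Σ ν·ξ):
  B: 294.5 − 2(60.52) = 173.5
  A: 0 + 1(60.52) − 1(41.62) = 18.9
  C: 0 + 3(41.62) = 124.9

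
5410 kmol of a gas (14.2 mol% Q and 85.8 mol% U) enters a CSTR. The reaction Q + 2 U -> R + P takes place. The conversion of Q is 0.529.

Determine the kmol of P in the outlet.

Q reacted = 0.529 × 768.2 = 406.4 kmol; ν_Q = −1, so ξ = 406.4/1 = 406.4 kmol.
Outlet amounts (n = n₀ + ν ξ):
  Q: 768.2 − 1(406.4) = 361.8
  U: 4642 − 2(406.4) = 3829
  R: 0 + 1(406.4) = 406.4
  P: 0 + 1(406.4) = 406.4

406 kmol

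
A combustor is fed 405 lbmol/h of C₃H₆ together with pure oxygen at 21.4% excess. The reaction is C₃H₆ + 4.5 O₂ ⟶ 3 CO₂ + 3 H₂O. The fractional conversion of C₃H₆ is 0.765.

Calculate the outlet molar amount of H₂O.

929 lbmol/h

Stoichiometric O₂ = 4.5 × 405 = 1822 lbmol/h; O₂ fed = 1822 × 1.214 = 2213 lbmol/h.
Fuel reacted = 0.765 × 405 → ξ = 309.8 lbmol/h.
Outlet (n = n₀ + ν ξ):
  C₃H₆: 405 − 1(309.8) = 95.18
  O₂: 2213 − 4.5(309.8) = 818.3
  CO₂: 0 + 3(309.8) = 929.5
  H₂O: 0 + 3(309.8) = 929.5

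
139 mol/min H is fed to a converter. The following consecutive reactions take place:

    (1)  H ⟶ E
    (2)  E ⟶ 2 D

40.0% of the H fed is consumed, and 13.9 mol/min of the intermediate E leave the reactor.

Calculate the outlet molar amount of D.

83.4 mol/min

Conversion of H: H consumed = 1ξ₁ = 0.4 × 139 → ξ₁ = 55.6 mol/min.
E balance: n_E = 0 + 1ξ₁ − 1ξ₂ = 13.9 → ξ₂ = (1·55.6 − 13.9)/1 = 41.7 mol/min.
Outlet amounts (n = n₀ + Σ ν·ξ):
  H: 139 − 1(55.6) = 83.4
  E: 0 + 1(55.6) − 1(41.7) = 13.9
  D: 0 + 2(41.7) = 83.4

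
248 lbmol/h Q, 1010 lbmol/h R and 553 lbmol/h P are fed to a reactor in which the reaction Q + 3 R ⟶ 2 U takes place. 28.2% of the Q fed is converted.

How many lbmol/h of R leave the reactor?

800 lbmol/h

Q reacted = 0.282 × 248 = 69.94 lbmol/h; ν_Q = −1, so ξ = 69.94/1 = 69.94 lbmol/h.
Outlet amounts (n = n₀ + ν ξ):
  Q: 248 − 1(69.94) = 178.1
  R: 1010 − 3(69.94) = 800.2
  U: 0 + 2(69.94) = 139.9
  P: 553 (inert)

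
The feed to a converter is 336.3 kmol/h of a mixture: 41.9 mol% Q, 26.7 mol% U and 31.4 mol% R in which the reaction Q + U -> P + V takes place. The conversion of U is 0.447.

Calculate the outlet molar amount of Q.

101 kmol/h

U reacted = 0.447 × 89.79 = 40.14 kmol/h; ν_U = −1, so ξ = 40.14/1 = 40.14 kmol/h.
Outlet amounts (n = n₀ + ν ξ):
  Q: 140.9 − 1(40.14) = 100.8
  U: 89.79 − 1(40.14) = 49.66
  P: 0 + 1(40.14) = 40.14
  V: 0 + 1(40.14) = 40.14
  R: 105.6 (inert)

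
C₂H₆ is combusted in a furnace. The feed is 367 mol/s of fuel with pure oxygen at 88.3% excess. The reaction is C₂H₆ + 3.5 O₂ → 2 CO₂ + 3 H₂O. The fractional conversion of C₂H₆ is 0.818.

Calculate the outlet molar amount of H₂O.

Stoichiometric O₂ = 3.5 × 367 = 1284 mol/s; O₂ fed = 1284 × 1.883 = 2419 mol/s.
Fuel reacted = 0.818 × 367 → ξ = 300.2 mol/s.
Outlet (n = n₀ + ν ξ):
  C₂H₆: 367 − 1(300.2) = 66.79
  O₂: 2419 − 3.5(300.2) = 1368
  CO₂: 0 + 2(300.2) = 600.4
  H₂O: 0 + 3(300.2) = 900.6

901 mol/s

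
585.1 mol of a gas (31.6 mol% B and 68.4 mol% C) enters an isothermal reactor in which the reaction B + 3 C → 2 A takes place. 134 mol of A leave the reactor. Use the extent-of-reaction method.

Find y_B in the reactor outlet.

For A: n = n₀ + 2ξ → 134 = 0 + 2ξ, giving ξ = 67 mol.
Outlet amounts (n = n₀ + ν ξ):
  B: 184.9 − 1(67) = 117.9
  C: 400.2 − 3(67) = 199.2
  A: 0 + 2(67) = 134
Total out = 451.1 mol; y_B = 117.9 / 451.1 = 0.2613.

0.261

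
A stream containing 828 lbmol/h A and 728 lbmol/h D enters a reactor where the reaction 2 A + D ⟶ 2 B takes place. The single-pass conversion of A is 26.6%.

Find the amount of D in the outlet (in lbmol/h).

618 lbmol/h

A reacted = 0.266 × 828 = 220.2 lbmol/h; ν_A = −2, so ξ = 220.2/2 = 110.1 lbmol/h.
Outlet amounts (n = n₀ + ν ξ):
  A: 828 − 2(110.1) = 607.8
  D: 728 − 1(110.1) = 617.9
  B: 0 + 2(110.1) = 220.2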